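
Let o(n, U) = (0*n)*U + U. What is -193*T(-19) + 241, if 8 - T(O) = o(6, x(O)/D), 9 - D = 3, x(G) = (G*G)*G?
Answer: -1331605/6 ≈ -2.2193e+5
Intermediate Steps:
x(G) = G³ (x(G) = G²*G = G³)
D = 6 (D = 9 - 1*3 = 9 - 3 = 6)
o(n, U) = U (o(n, U) = 0*U + U = 0 + U = U)
T(O) = 8 - O³/6
-193*T(-19) + 241 = -193*(8 - ⅙*(-19)³) + 241 = -193*(8 - ⅙*(-6859)) + 241 = -193*(8 + 6859/6) + 241 = -193*6907/6 + 241 = -1333051/6 + 241 = -1331605/6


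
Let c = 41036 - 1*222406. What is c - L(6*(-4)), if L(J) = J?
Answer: -181346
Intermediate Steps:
c = -181370 (c = 41036 - 222406 = -181370)
c - L(6*(-4)) = -181370 - 6*(-4) = -181370 - 1*(-24) = -181370 + 24 = -181346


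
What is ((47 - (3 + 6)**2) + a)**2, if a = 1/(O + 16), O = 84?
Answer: 11553201/10000 ≈ 1155.3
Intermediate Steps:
a = 1/100 (a = 1/(84 + 16) = 1/100 ≈ 0.010000)
((47 - (3 + 6)**2) + a)**2 = ((47 - (3 + 6)**2) + 1/100)**2 = ((47 - 1*9**2) + 1/100)**2 = ((47 - 1*81) + 1/100)**2 = ((47 - 81) + 1/100)**2 = (-34 + 1/100)**2 = (-3399/100)**2 = 11553201/10000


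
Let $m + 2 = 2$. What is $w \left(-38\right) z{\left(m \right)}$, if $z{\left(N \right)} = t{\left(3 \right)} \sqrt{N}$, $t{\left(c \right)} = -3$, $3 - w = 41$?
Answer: $0$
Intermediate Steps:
$w = -38$ ($w = 3 - 41 = -38$)
$m = 0$ ($m = -2 + 2 = 0$)
$z{\left(N \right)} = - 3 \sqrt{N}$
$w \left(-38\right) z{\left(m \right)} = \left(-38\right) \left(-38\right) \left(- 3 \sqrt{0}\right) = 1444 \left(\left(-3\right) 0\right) = 1444 \cdot 0 = 0$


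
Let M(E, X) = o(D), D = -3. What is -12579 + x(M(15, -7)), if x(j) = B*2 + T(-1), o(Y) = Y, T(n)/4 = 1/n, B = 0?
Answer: -12583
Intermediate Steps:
T(n) = 4/n (T(n) = 4*(1/n) = 4/n)
M(E, X) = -3
x(j) = -4 (x(j) = 0*2 + 4/(-1) = 0 + 4*(-1) = 0 - 4 = -4)
-12579 + x(M(15, -7)) = -12579 - 4 = -12583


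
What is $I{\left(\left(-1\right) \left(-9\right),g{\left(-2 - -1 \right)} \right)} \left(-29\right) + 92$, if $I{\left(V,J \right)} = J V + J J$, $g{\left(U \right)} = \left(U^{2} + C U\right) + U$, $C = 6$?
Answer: $614$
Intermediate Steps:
$g{\left(U \right)} = U^{2} + 7 U$ ($g{\left(U \right)} = \left(U^{2} + 6 U\right) + U = U^{2} + 7 U$)
$I{\left(V,J \right)} = J^{2} + J V$ ($I{\left(V,J \right)} = J V + J^{2} = J^{2} + J V$)
$I{\left(\left(-1\right) \left(-9\right),g{\left(-2 - -1 \right)} \right)} \left(-29\right) + 92 = \left(-2 - -1\right) \left(7 - 1\right) \left(\left(-2 - -1\right) \left(7 - 1\right) - -9\right) \left(-29\right) + 92 = \left(-2 + 1\right) \left(7 + \left(-2 + 1\right)\right) \left(\left(-2 + 1\right) \left(7 + \left(-2 + 1\right)\right) + 9\right) \left(-29\right) + 92 = - (7 - 1) \left(- (7 - 1) + 9\right) \left(-29\right) + 92 = \left(-1\right) 6 \left(\left(-1\right) 6 + 9\right) \left(-29\right) + 92 = - 6 \left(-6 + 9\right) \left(-29\right) + 92 = \left(-6\right) 3 \left(-29\right) + 92 = \left(-18\right) \left(-29\right) + 92 = 522 + 92 = 614$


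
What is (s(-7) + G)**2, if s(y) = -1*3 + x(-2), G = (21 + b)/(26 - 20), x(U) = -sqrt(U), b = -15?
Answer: (2 + I*sqrt(2))**2 ≈ 2.0 + 5.6569*I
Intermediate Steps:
G = 1 (G = (21 - 15)/(26 - 20) = 6/6 = 6*(1/6) = 1)
s(y) = -3 - I*sqrt(2) (s(y) = -1*3 - sqrt(-2) = -3 - I*sqrt(2))
(s(-7) + G)**2 = ((-3 - I*sqrt(2)) + 1)**2 = (-2 - I*sqrt(2))**2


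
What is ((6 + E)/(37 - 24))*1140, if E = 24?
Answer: 34200/13 ≈ 2630.8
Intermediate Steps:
((6 + E)/(37 - 24))*1140 = ((6 + 24)/(37 - 24))*1140 = (30/13)*1140 = 34200/13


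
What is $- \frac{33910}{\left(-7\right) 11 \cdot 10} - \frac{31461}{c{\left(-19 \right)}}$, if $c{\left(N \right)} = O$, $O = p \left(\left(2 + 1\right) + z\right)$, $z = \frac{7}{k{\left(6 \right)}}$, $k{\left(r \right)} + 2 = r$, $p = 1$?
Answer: $- \frac{9625559}{1463} \approx -6579.3$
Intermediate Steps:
$k{\left(r \right)} = -2 + r$
$z = \frac{7}{4}$ ($z = \frac{7}{-2 + 6} = \frac{7}{4} \approx 1.75$)
$O = \frac{19}{4}$ ($O = 1 \left(\left(2 + 1\right) + \frac{7}{4}\right) = 1 \left(3 + \frac{7}{4}\right) = 1 \cdot \frac{19}{4} = \frac{19}{4} \approx 4.75$)
$c{\left(N \right)} = \frac{19}{4}$
$- \frac{33910}{\left(-7\right) 11 \cdot 10} - \frac{31461}{c{\left(-19 \right)}} = - \frac{33910}{\left(-7\right) 11 \cdot 10} - \frac{31461}{\frac{19}{4}} = - \frac{33910}{\left(-77\right) 10} - \frac{125844}{19} = - \frac{33910}{-770} - \frac{125844}{19} = \left(-33910\right) \left(- \frac{1}{770}\right) - \frac{125844}{19} = \frac{3391}{77} - \frac{125844}{19} = - \frac{9625559}{1463}$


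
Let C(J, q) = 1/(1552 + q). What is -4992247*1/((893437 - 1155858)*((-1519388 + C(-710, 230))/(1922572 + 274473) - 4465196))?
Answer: -3909063382924986/917520609051665617151 ≈ -4.2605e-6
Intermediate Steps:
-4992247*1/((893437 - 1155858)*((-1519388 + C(-710, 230))/(1922572 + 274473) - 4465196)) = -4992247*1/((893437 - 1155858)*((-1519388 + 1/(1552 + 230))/(1922572 + 274473) - 4465196)) = -4992247*(-1/(262421*((-1519388 + 1/1782)/2197045 - 4465196))) = -4992247*(-1/(262421*((-1519388 + 1/1782)*(1/2197045) - 4465196))) = -4992247*(-1/(262421*(-2707549415/1782*1/2197045 - 4465196))) = -4992247*(-1/(262421*(-541509883/783026838 - 4465196))) = -4992247/((-262421*(-3496368846440131/783026838))) = -4992247/917520609051665617151/783026838 = -4992247*783026838/917520609051665617151 = -3909063382924986/917520609051665617151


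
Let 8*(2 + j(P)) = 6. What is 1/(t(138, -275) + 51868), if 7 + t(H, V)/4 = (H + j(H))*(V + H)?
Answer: -1/23099 ≈ -4.3292e-5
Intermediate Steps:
j(P) = -5/4 (j(P) = -2 + (⅛)*6 = -2 + ¾ = -5/4)
t(H, V) = -28 + 4*(-5/4 + H)*(H + V) (t(H, V) = -28 + 4*((H - 5/4)*(V + H)) = -28 + 4*((-5/4 + H)*(H + V)) = -28 + 4*(-5/4 + H)*(H + V))
1/(t(138, -275) + 51868) = 1/((-28 - 5*138 - 5*(-275) + 4*138² + 4*138*(-275)) + 51868) = 1/((-28 - 690 + 1375 + 4*19044 - 151800) + 51868) = 1/((-28 - 690 + 1375 + 76176 - 151800) + 51868) = 1/(-74967 + 51868) = 1/(-23099) = -1/23099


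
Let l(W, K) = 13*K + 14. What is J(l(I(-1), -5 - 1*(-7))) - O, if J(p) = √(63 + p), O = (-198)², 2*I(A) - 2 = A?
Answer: -39204 + √103 ≈ -39194.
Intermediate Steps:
I(A) = 1 + A/2
O = 39204
l(W, K) = 14 + 13*K
J(l(I(-1), -5 - 1*(-7))) - O = √(63 + (14 + 13*(-5 - 1*(-7)))) - 1*39204 = √(63 + (14 + 13*(-5 + 7))) - 39204 = √(63 + (14 + 13*2)) - 39204 = √(63 + (14 + 26)) - 39204 = √(63 + 40) - 39204 = √103 - 39204 = -39204 + √103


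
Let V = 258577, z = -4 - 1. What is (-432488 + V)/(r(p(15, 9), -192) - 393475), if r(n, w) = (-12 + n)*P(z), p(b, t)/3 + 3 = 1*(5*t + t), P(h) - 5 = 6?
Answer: 173911/391924 ≈ 0.44374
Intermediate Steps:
z = -5
P(h) = 11 (P(h) = 5 + 6 = 11)
p(b, t) = -9 + 18*t (p(b, t) = -9 + 3*(1*(5*t + t)) = -9 + 3*(1*(6*t)) = -9 + 3*(6*t) = -9 + 18*t)
r(n, w) = -132 + 11*n (r(n, w) = (-12 + n)*11 = -132 + 11*n)
(-432488 + V)/(r(p(15, 9), -192) - 393475) = (-432488 + 258577)/((-132 + 11*(-9 + 18*9)) - 393475) = -173911/((-132 + 11*(-9 + 162)) - 393475) = -173911/((-132 + 11*153) - 393475) = -173911/((-132 + 1683) - 393475) = -173911/(1551 - 393475) = -173911/(-391924) = -173911*(-1/391924) = 173911/391924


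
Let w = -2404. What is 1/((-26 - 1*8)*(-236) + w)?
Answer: 1/5620 ≈ 0.00017794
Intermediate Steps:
1/((-26 - 1*8)*(-236) + w) = 1/((-26 - 1*8)*(-236) - 2404) = 1/((-26 - 8)*(-236) - 2404) = 1/(-34*(-236) - 2404) = 1/(8024 - 2404) = 1/5620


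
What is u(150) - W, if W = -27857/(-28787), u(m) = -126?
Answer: -3655019/28787 ≈ -126.97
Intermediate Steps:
W = 27857/28787 (W = -27857*(-1/28787) = 27857/28787 ≈ 0.96769)
u(150) - W = -126 - 1*27857/28787 = -126 - 27857/28787 = -3655019/28787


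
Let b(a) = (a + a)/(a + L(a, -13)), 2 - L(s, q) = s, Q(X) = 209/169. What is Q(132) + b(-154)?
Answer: -25817/169 ≈ -152.76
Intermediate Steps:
Q(X) = 209/169 (Q(X) = 209*(1/169) = 209/169)
L(s, q) = 2 - s
b(a) = a (b(a) = (a + a)/(a + (2 - a)) = (2*a)/2 = (2*a)*(½) = a)
Q(132) + b(-154) = 209/169 - 154 = -25817/169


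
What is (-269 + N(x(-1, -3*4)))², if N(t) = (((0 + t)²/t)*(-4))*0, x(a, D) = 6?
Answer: 72361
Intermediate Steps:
N(t) = 0 (N(t) = ((t²/t)*(-4))*0 = (t*(-4))*0 = -4*t*0 = 0)
(-269 + N(x(-1, -3*4)))² = (-269 + 0)² = (-269)² = 72361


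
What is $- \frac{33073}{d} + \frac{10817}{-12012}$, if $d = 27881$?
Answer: $- \frac{99837379}{47843796} \approx -2.0867$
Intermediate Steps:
$- \frac{33073}{d} + \frac{10817}{-12012} = - \frac{33073}{27881} + \frac{10817}{-12012} = \left(-33073\right) \frac{1}{27881} + 10817 \left(- \frac{1}{12012}\right) = - \frac{33073}{27881} - \frac{10817}{12012} = - \frac{99837379}{47843796}$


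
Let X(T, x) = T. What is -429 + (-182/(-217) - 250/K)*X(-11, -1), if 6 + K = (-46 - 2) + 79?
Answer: -10175/31 ≈ -328.23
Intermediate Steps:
K = 25 (K = -6 + ((-46 - 2) + 79) = -6 + (-48 + 79) = -6 + 31 = 25)
-429 + (-182/(-217) - 250/K)*X(-11, -1) = -429 + (-182/(-217) - 250/25)*(-11) = -429 + (-182*(-1/217) - 250*1/25)*(-11) = -429 + (26/31 - 10)*(-11) = -429 - 284/31*(-11) = -429 + 3124/31 = -10175/31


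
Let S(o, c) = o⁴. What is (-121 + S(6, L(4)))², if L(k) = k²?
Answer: 1380625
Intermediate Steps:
(-121 + S(6, L(4)))² = (-121 + 6⁴)² = (-121 + 1296)² = 1175² = 1380625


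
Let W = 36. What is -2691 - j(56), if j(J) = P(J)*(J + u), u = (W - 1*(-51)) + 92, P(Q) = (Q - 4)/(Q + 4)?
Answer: -8684/3 ≈ -2894.7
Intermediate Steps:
P(Q) = (-4 + Q)/(4 + Q)
u = 179 (u = (36 - 1*(-51)) + 92 = (36 + 51) + 92 = 87 + 92 = 179)
j(J) = (-4 + J)*(179 + J)/(4 + J) (j(J) = ((-4 + J)/(4 + J))*(J + 179) = ((-4 + J)/(4 + J))*(179 + J) = (-4 + J)*(179 + J)/(4 + J))
-2691 - j(56) = -2691 - (-4 + 56)*(179 + 56)/(4 + 56) = -2691 - 52*235/60 = -2691 - 1*611/3 = -2691 - 611/3 = -8684/3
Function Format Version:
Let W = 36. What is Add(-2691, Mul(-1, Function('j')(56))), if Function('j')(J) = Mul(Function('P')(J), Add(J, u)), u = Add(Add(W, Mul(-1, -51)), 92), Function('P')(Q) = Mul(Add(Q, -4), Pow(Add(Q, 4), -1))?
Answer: Rational(-8684, 3) ≈ -2894.7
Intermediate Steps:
Function('P')(Q) = Mul(Pow(Add(4, Q), -1), Add(-4, Q)) (Function('P')(Q) = Mul(Add(-4, Q), Pow(Add(4, Q), -1)) = Mul(Pow(Add(4, Q), -1), Add(-4, Q)))
u = 179 (u = Add(Add(36, Mul(-1, -51)), 92) = Add(Add(36, 51), 92) = Add(87, 92) = 179)
Function('j')(J) = Mul(Pow(Add(4, J), -1), Add(-4, J), Add(179, J)) (Function('j')(J) = Mul(Mul(Pow(Add(4, J), -1), Add(-4, J)), Add(J, 179)) = Mul(Mul(Pow(Add(4, J), -1), Add(-4, J)), Add(179, J)) = Mul(Pow(Add(4, J), -1), Add(-4, J), Add(179, J)))
Add(-2691, Mul(-1, Function('j')(56))) = Add(-2691, Mul(-1, Mul(Pow(Add(4, 56), -1), Add(-4, 56), Add(179, 56)))) = Add(-2691, Mul(-1, Mul(Pow(60, -1), 52, 235))) = Add(-2691, Mul(-1, Mul(Rational(1, 60), 52, 235))) = Add(-2691, Mul(-1, Rational(611, 3))) = Add(-2691, Rational(-611, 3)) = Rational(-8684, 3)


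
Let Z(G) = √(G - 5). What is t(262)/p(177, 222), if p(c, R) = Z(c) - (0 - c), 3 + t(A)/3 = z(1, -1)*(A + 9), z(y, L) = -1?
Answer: -145494/31157 + 1644*√43/31157 ≈ -4.3237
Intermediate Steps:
Z(G) = √(-5 + G)
t(A) = -36 - 3*A (t(A) = -9 + 3*(-(A + 9)) = -9 + 3*(-(9 + A)) = -9 + 3*(-9 - A) = -9 + (-27 - 3*A) = -36 - 3*A)
p(c, R) = c + √(-5 + c) (p(c, R) = √(-5 + c) - (0 - c) = √(-5 + c) - (-1)*c = √(-5 + c) + c = c + √(-5 + c))
t(262)/p(177, 222) = (-36 - 3*262)/(177 + √(-5 + 177)) = (-36 - 786)/(177 + √172) = -822/(177 + 2*√43)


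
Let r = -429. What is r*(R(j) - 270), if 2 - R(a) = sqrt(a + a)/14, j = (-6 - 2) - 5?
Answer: 114972 + 429*I*sqrt(26)/14 ≈ 1.1497e+5 + 156.25*I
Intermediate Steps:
j = -13 (j = -8 - 5 = -13)
R(a) = 2 - sqrt(2)*sqrt(a)/14 (R(a) = 2 - sqrt(a + a)/14 = 2 - sqrt(2*a)/14 = 2 - sqrt(2)*sqrt(a)/14)
r*(R(j) - 270) = -429*((2 - sqrt(2)*sqrt(-13)/14) - 270) = -429*((2 - sqrt(2)*I*sqrt(13)/14) - 270) = -429*((2 - I*sqrt(26)/14) - 270) = -429*(-268 - I*sqrt(26)/14) = 114972 + 429*I*sqrt(26)/14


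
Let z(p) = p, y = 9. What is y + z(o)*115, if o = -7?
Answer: -796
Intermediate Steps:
y + z(o)*115 = 9 - 7*115 = 9 - 805 = -796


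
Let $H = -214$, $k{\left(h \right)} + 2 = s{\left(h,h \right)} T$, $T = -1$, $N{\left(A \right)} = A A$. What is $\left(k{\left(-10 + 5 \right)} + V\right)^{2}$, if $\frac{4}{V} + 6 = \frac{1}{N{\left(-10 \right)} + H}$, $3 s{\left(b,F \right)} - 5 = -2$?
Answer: $\frac{6305121}{469225} \approx 13.437$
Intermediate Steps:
$N{\left(A \right)} = A^{2}$
$s{\left(b,F \right)} = 1$ ($s{\left(b,F \right)} = \frac{5}{3} + \frac{1}{3} \left(-2\right) = \frac{5}{3} - \frac{2}{3} = 1$)
$k{\left(h \right)} = -3$ ($k{\left(h \right)} = -2 + 1 \left(-1\right) = -2 - 1 = -3$)
$V = - \frac{456}{685}$ ($V = \frac{4}{-6 + \frac{1}{\left(-10\right)^{2} - 214}} = \frac{4}{-6 + \frac{1}{100 - 214}} = \frac{4}{-6 + \frac{1}{-114}} = \frac{4}{-6 - \frac{1}{114}} = \frac{4}{- \frac{685}{114}} = 4 \left(- \frac{114}{685}\right) = - \frac{456}{685} \approx -0.66569$)
$\left(k{\left(-10 + 5 \right)} + V\right)^{2} = \left(-3 - \frac{456}{685}\right)^{2} = \left(- \frac{2511}{685}\right)^{2} = \frac{6305121}{469225}$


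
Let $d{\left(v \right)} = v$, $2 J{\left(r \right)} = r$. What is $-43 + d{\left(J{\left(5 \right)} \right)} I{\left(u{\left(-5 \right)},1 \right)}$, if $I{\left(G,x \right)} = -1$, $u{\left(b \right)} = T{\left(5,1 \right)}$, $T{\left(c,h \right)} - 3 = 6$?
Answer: $- \frac{91}{2} \approx -45.5$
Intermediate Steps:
$T{\left(c,h \right)} = 9$ ($T{\left(c,h \right)} = 3 + 6 = 9$)
$u{\left(b \right)} = 9$
$J{\left(r \right)} = \frac{r}{2}$
$-43 + d{\left(J{\left(5 \right)} \right)} I{\left(u{\left(-5 \right)},1 \right)} = -43 + \frac{1}{2} \cdot 5 \left(-1\right) = -43 + \frac{5}{2} \left(-1\right) = -43 - \frac{5}{2} = - \frac{91}{2}$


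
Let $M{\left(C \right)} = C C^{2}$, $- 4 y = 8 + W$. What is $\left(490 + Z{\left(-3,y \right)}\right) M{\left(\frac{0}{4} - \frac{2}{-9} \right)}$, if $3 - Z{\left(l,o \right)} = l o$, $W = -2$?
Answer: $\frac{3908}{729} \approx 5.3608$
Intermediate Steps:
$y = - \frac{3}{2}$ ($y = - \frac{8 - 2}{4} = \left(- \frac{1}{4}\right) 6 = - \frac{3}{2} \approx -1.5$)
$Z{\left(l,o \right)} = 3 - l o$
$M{\left(C \right)} = C^{3}$
$\left(490 + Z{\left(-3,y \right)}\right) M{\left(\frac{0}{4} - \frac{2}{-9} \right)} = \left(490 + \left(3 - \left(-3\right) \left(- \frac{3}{2}\right)\right)\right) \left(\frac{0}{4} - \frac{2}{-9}\right)^{3} = \left(490 + \left(3 - \frac{9}{2}\right)\right) \left(0 \cdot \frac{1}{4} - - \frac{2}{9}\right)^{3} = \left(490 - \frac{3}{2}\right) \left(0 + \frac{2}{9}\right)^{3} = \frac{977 \left(\frac{2}{9}\right)^{3}}{2} = \frac{977}{2} \cdot \frac{8}{729} = \frac{3908}{729}$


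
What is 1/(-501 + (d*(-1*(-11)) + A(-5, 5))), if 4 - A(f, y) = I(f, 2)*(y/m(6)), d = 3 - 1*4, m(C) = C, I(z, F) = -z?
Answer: -6/3073 ≈ -0.0019525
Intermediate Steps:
d = -1 (d = 3 - 4 = -1)
A(f, y) = 4 + f*y/6 (A(f, y) = 4 - (-f)*y/6 = 4 - (-1)*f*y/6 = 4 + f*y/6)
1/(-501 + (d*(-1*(-11)) + A(-5, 5))) = 1/(-501 + (-(-1)*(-11) + (4 + (1/6)*(-5)*5))) = 1/(-501 + (-1*11 + (4 - 25/6))) = 1/(-501 + (-11 - 1/6)) = 1/(-501 - 67/6) = 1/(-3073/6) = -6/3073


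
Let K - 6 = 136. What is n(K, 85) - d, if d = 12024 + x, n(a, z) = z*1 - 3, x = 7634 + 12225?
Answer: -31801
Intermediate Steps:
K = 142 (K = 6 + 136 = 142)
x = 19859
n(a, z) = -3 + z (n(a, z) = z - 3 = -3 + z)
d = 31883 (d = 12024 + 19859 = 31883)
n(K, 85) - d = (-3 + 85) - 1*31883 = 82 - 31883 = -31801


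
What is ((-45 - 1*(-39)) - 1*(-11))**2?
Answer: 25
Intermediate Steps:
((-45 - 1*(-39)) - 1*(-11))**2 = ((-45 + 39) + 11)**2 = (-6 + 11)**2 = 5**2 = 25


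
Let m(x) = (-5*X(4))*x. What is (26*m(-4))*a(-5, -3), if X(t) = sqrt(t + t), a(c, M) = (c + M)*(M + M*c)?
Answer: -99840*sqrt(2) ≈ -1.4120e+5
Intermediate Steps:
a(c, M) = (M + c)*(M + M*c)
X(t) = sqrt(2)*sqrt(t) (X(t) = sqrt(2*t) = sqrt(2)*sqrt(t))
m(x) = -10*x*sqrt(2) (m(x) = (-5*sqrt(2)*sqrt(4))*x = (-5*sqrt(2)*2)*x = (-10*sqrt(2))*x = -10*x*sqrt(2))
(26*m(-4))*a(-5, -3) = (26*(-10*(-4)*sqrt(2)))*(-3*(-3 - 5 + (-5)**2 - 3*(-5))) = (26*(40*sqrt(2)))*(-3*(-3 - 5 + 25 + 15)) = (1040*sqrt(2))*(-3*32) = (1040*sqrt(2))*(-96) = -99840*sqrt(2)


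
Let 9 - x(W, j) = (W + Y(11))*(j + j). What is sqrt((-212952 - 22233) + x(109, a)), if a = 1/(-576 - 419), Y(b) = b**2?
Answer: 2*I*sqrt(2328296617)/199 ≈ 484.95*I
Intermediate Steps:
a = -1/995 (a = 1/(-995) = -1/995 ≈ -0.0010050)
x(W, j) = 9 - 2*j*(121 + W) (x(W, j) = 9 - (W + 11**2)*(j + j) = 9 - (W + 121)*2*j = 9 - (121 + W)*2*j = 9 - 2*j*(121 + W))
sqrt((-212952 - 22233) + x(109, a)) = sqrt((-212952 - 22233) + (9 - 242*(-1/995) - 2*109*(-1/995))) = sqrt(-235185 + (9 + 242/995 + 218/995)) = sqrt(-235185 + 1883/199) = sqrt(-46799932/199) = 2*I*sqrt(2328296617)/199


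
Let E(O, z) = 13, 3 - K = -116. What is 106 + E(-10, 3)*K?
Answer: 1653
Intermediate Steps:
K = 119 (K = 3 - 1*(-116) = 3 + 116 = 119)
106 + E(-10, 3)*K = 106 + 13*119 = 106 + 1547 = 1653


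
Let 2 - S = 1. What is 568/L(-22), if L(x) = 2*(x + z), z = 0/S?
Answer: -142/11 ≈ -12.909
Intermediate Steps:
S = 1 (S = 2 - 1*1 = 2 - 1 = 1)
z = 0 (z = 0/1 = 0*1 = 0)
L(x) = 2*x (L(x) = 2*(x + 0) = 2*x)
568/L(-22) = 568/((2*(-22))) = 568/(-44) = 568*(-1/44) = -142/11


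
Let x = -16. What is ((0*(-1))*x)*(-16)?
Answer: 0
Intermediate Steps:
((0*(-1))*x)*(-16) = ((0*(-1))*(-16))*(-16) = (0*(-16))*(-16) = 0*(-16) = 0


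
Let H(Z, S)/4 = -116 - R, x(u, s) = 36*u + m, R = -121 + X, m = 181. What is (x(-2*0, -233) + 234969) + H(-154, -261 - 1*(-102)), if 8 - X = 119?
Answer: 235614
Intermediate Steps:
X = -111 (X = 8 - 1*119 = 8 - 119 = -111)
R = -232 (R = -121 - 111 = -232)
x(u, s) = 181 + 36*u (x(u, s) = 36*u + 181 = 181 + 36*u)
H(Z, S) = 464 (H(Z, S) = 4*(-116 - 1*(-232)) = 4*(-116 + 232) = 4*116 = 464)
(x(-2*0, -233) + 234969) + H(-154, -261 - 1*(-102)) = ((181 + 36*(-2*0)) + 234969) + 464 = ((181 + 36*0) + 234969) + 464 = ((181 + 0) + 234969) + 464 = (181 + 234969) + 464 = 235150 + 464 = 235614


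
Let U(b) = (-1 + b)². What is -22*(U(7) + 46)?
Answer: -1804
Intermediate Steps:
-22*(U(7) + 46) = -22*((-1 + 7)² + 46) = -22*(6² + 46) = -22*(36 + 46) = -22*82 = -1804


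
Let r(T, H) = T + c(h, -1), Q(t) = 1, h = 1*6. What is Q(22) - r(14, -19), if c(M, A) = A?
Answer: -12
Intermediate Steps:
h = 6
r(T, H) = -1 + T (r(T, H) = T - 1 = -1 + T)
Q(22) - r(14, -19) = 1 - (-1 + 14) = 1 - 1*13 = 1 - 13 = -12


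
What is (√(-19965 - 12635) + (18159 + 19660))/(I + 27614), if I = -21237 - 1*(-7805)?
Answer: 37819/14182 + 5*I*√326/7091 ≈ 2.6667 + 0.012731*I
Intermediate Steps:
I = -13432 (I = -21237 + 7805 = -13432)
(√(-19965 - 12635) + (18159 + 19660))/(I + 27614) = (√(-19965 - 12635) + (18159 + 19660))/(-13432 + 27614) = (√(-32600) + 37819)/14182 = (10*I*√326 + 37819)*(1/14182) = (37819 + 10*I*√326)*(1/14182) = 37819/14182 + 5*I*√326/7091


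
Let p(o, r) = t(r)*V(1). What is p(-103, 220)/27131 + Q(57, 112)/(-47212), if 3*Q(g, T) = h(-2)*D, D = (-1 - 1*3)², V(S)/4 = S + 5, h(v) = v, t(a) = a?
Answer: 187176568/960681579 ≈ 0.19484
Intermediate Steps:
V(S) = 20 + 4*S (V(S) = 4*(S + 5) = 4*(5 + S) = 20 + 4*S)
D = 16 (D = (-1 - 3)² = (-4)² = 16)
p(o, r) = 24*r (p(o, r) = r*(20 + 4*1) = r*(20 + 4) = r*24 = 24*r)
Q(g, T) = -32/3 (Q(g, T) = (-2*16)/3 = (⅓)*(-32) = -32/3)
p(-103, 220)/27131 + Q(57, 112)/(-47212) = (24*220)/27131 - 32/3/(-47212) = 5280*(1/27131) - 32/3*(-1/47212) = 5280/27131 + 8/35409 = 187176568/960681579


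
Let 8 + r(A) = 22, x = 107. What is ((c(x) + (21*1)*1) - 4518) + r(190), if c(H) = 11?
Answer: -4472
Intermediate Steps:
r(A) = 14 (r(A) = -8 + 22 = 14)
((c(x) + (21*1)*1) - 4518) + r(190) = ((11 + (21*1)*1) - 4518) + 14 = ((11 + 21*1) - 4518) + 14 = ((11 + 21) - 4518) + 14 = (32 - 4518) + 14 = -4486 + 14 = -4472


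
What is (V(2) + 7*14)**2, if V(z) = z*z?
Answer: 10404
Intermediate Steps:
V(z) = z**2
(V(2) + 7*14)**2 = (2**2 + 7*14)**2 = (4 + 98)**2 = 102**2 = 10404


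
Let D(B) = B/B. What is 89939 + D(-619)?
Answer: 89940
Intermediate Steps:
D(B) = 1
89939 + D(-619) = 89939 + 1 = 89940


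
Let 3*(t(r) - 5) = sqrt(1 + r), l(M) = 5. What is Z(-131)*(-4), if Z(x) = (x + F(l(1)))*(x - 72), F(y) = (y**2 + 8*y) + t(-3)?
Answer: -49532 + 812*I*sqrt(2)/3 ≈ -49532.0 + 382.78*I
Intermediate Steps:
t(r) = 5 + sqrt(1 + r)/3
F(y) = 5 + y**2 + 8*y + I*sqrt(2)/3 (F(y) = (y**2 + 8*y) + (5 + sqrt(1 - 3)/3) = (y**2 + 8*y) + (5 + sqrt(-2)/3) = (y**2 + 8*y) + (5 + (I*sqrt(2))/3) = (y**2 + 8*y) + (5 + I*sqrt(2)/3) = 5 + y**2 + 8*y + I*sqrt(2)/3)
Z(x) = (-72 + x)*(70 + x + I*sqrt(2)/3) (Z(x) = (x + (5 + 5**2 + 8*5 + I*sqrt(2)/3))*(x - 72) = (x + (5 + 25 + 40 + I*sqrt(2)/3))*(-72 + x) = (x + (70 + I*sqrt(2)/3))*(-72 + x) = (70 + x + I*sqrt(2)/3)*(-72 + x) = (-72 + x)*(70 + x + I*sqrt(2)/3))
Z(-131)*(-4) = (-5040 + (-131)**2 - 2*(-131) - 24*I*sqrt(2) + (1/3)*I*(-131)*sqrt(2))*(-4) = (-5040 + 17161 + 262 - 24*I*sqrt(2) - 131*I*sqrt(2)/3)*(-4) = (12383 - 203*I*sqrt(2)/3)*(-4) = -49532 + 812*I*sqrt(2)/3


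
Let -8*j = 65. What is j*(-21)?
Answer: 1365/8 ≈ 170.63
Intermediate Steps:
j = -65/8 (j = -⅛*65 = -65/8 ≈ -8.1250)
j*(-21) = -65/8*(-21) = 1365/8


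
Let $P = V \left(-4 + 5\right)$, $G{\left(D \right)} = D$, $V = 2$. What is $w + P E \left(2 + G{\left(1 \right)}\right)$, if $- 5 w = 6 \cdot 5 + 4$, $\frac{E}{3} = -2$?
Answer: $- \frac{214}{5} \approx -42.8$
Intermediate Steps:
$E = -6$ ($E = 3 \left(-2\right) = -6$)
$w = - \frac{34}{5}$ ($w = - \frac{6 \cdot 5 + 4}{5} = - \frac{30 + 4}{5} = \left(- \frac{1}{5}\right) 34 = - \frac{34}{5} \approx -6.8$)
$P = 2$ ($P = 2 \left(-4 + 5\right) = 2 \cdot 1 = 2$)
$w + P E \left(2 + G{\left(1 \right)}\right) = - \frac{34}{5} + 2 \left(- 6 \left(2 + 1\right)\right) = - \frac{34}{5} + 2 \left(\left(-6\right) 3\right) = - \frac{34}{5} + 2 \left(-18\right) = - \frac{34}{5} - 36 = - \frac{214}{5}$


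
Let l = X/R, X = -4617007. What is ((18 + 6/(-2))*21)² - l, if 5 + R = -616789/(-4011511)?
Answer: -16592164361227/19440766 ≈ -8.5347e+5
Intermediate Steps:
R = -19440766/4011511 (R = -5 - 616789/(-4011511) = -5 - 616789*(-1/4011511) = -5 + 616789/4011511 = -19440766/4011511 ≈ -4.8462)
l = 18521174367577/19440766 (l = -4617007/(-19440766/4011511) = -4617007*(-4011511/19440766) = 18521174367577/19440766 ≈ 9.5270e+5)
((18 + 6/(-2))*21)² - l = ((18 + 6/(-2))*21)² - 1*18521174367577/19440766 = ((18 + 6*(-½))*21)² - 18521174367577/19440766 = ((18 - 3)*21)² - 18521174367577/19440766 = (15*21)² - 18521174367577/19440766 = 315² - 18521174367577/19440766 = 99225 - 18521174367577/19440766 = -16592164361227/19440766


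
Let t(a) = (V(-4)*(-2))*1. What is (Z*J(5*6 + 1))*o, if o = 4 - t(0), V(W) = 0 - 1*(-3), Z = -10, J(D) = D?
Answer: -3100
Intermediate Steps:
V(W) = 3 (V(W) = 0 + 3 = 3)
t(a) = -6 (t(a) = (3*(-2))*1 = -6*1 = -6)
o = 10 (o = 4 - 1*(-6) = 4 + 6 = 10)
(Z*J(5*6 + 1))*o = -10*(5*6 + 1)*10 = -10*(30 + 1)*10 = -10*31*10 = -310*10 = -3100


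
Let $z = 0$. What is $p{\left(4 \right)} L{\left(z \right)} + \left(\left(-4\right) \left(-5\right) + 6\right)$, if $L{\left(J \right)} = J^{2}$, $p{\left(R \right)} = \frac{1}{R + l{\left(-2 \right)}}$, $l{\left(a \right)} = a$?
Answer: $26$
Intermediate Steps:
$p{\left(R \right)} = \frac{1}{-2 + R}$ ($p{\left(R \right)} = \frac{1}{R - 2} = \frac{1}{-2 + R}$)
$p{\left(4 \right)} L{\left(z \right)} + \left(\left(-4\right) \left(-5\right) + 6\right) = \frac{0^{2}}{-2 + 4} + \left(\left(-4\right) \left(-5\right) + 6\right) = \frac{1}{2} \cdot 0 + \left(20 + 6\right) = \frac{1}{2} \cdot 0 + 26 = 0 + 26 = 26$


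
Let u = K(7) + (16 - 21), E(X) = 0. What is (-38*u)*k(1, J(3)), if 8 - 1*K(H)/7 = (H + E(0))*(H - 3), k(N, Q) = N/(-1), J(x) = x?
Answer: -5510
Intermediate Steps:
k(N, Q) = -N (k(N, Q) = N*(-1) = -N)
K(H) = 56 - 7*H*(-3 + H) (K(H) = 56 - 7*(H + 0)*(H - 3) = 56 - 7*H*(-3 + H))
u = -145 (u = (56 - 7*7**2 + 21*7) + (16 - 21) = (56 - 7*49 + 147) - 5 = (56 - 343 + 147) - 5 = -140 - 5 = -145)
(-38*u)*k(1, J(3)) = (-38*(-145))*(-1*1) = 5510*(-1) = -5510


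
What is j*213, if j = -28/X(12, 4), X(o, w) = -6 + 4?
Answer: 2982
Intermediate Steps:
X(o, w) = -2
j = 14 (j = -28/(-2) = -28*(-½) = 14)
j*213 = 14*213 = 2982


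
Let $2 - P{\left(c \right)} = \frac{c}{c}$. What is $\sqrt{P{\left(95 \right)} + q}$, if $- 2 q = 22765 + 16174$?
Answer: $\frac{i \sqrt{77874}}{2} \approx 139.53 i$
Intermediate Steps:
$P{\left(c \right)} = 1$ ($P{\left(c \right)} = 2 - \frac{c}{c} = 2 - 1 = 1$)
$q = - \frac{38939}{2}$ ($q = - \frac{22765 + 16174}{2} = \left(- \frac{1}{2}\right) 38939 = - \frac{38939}{2} \approx -19470.0$)
$\sqrt{P{\left(95 \right)} + q} = \sqrt{1 - \frac{38939}{2}} = \sqrt{- \frac{38937}{2}} = \frac{i \sqrt{77874}}{2}$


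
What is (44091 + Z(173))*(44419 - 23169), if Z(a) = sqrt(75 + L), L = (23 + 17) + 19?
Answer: 936933750 + 21250*sqrt(134) ≈ 9.3718e+8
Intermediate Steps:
L = 59 (L = 40 + 19 = 59)
Z(a) = sqrt(134) (Z(a) = sqrt(75 + 59) = sqrt(134))
(44091 + Z(173))*(44419 - 23169) = (44091 + sqrt(134))*(44419 - 23169) = (44091 + sqrt(134))*21250 = 936933750 + 21250*sqrt(134)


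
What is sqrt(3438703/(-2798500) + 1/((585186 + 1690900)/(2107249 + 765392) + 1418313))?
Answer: I*sqrt(1597449329290322845649787214786922755)/1140194632248712150 ≈ 1.1085*I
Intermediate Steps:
sqrt(3438703/(-2798500) + 1/((585186 + 1690900)/(2107249 + 765392) + 1418313)) = sqrt(3438703*(-1/2798500) + 1/(2276086/2872641 + 1418313)) = sqrt(-3438703/2798500 + 1/(2276086*(1/2872641) + 1418313)) = sqrt(-3438703/2798500 + 1/(2276086/2872641 + 1418313)) = sqrt(-3438703/2798500 + 1/(4074306350719/2872641)) = sqrt(-3438703/2798500 + 2872641/4074306350719) = sqrt(-14010321432050638957/11401946322487121500) = I*sqrt(1597449329290322845649787214786922755)/1140194632248712150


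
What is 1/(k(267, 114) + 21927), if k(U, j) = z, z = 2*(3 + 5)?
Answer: 1/21943 ≈ 4.5573e-5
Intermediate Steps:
z = 16 (z = 2*8 = 16)
k(U, j) = 16
1/(k(267, 114) + 21927) = 1/(16 + 21927) = 1/21943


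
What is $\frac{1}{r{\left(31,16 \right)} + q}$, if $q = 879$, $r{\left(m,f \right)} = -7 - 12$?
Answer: $\frac{1}{860} \approx 0.0011628$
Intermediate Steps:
$r{\left(m,f \right)} = -19$ ($r{\left(m,f \right)} = -7 - 12 = -19$)
$\frac{1}{r{\left(31,16 \right)} + q} = \frac{1}{-19 + 879} = \frac{1}{860}$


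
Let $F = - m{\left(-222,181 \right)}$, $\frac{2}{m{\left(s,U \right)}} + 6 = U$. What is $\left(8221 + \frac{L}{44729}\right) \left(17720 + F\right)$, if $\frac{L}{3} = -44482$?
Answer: $\frac{1139876203795674}{7827575} \approx 1.4562 \cdot 10^{8}$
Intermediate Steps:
$L = -133446$ ($L = 3 \left(-44482\right) = -133446$)
$m{\left(s,U \right)} = \frac{2}{-6 + U}$
$F = - \frac{2}{175}$ ($F = - \frac{2}{-6 + 181} = - \frac{2}{175} \approx -0.011429$)
$\left(8221 + \frac{L}{44729}\right) \left(17720 + F\right) = \left(8221 - \frac{133446}{44729}\right) \left(17720 - \frac{2}{175}\right) = \left(8221 - \frac{133446}{44729}\right) \frac{3100998}{175} = \frac{367583663}{44729} \cdot \frac{3100998}{175} = \frac{1139876203795674}{7827575}$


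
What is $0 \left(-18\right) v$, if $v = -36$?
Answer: $0$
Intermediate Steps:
$0 \left(-18\right) v = 0 \left(-18\right) \left(-36\right) = 0 \left(-36\right) = 0$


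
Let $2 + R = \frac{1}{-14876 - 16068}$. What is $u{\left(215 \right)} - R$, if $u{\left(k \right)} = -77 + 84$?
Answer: $\frac{278497}{30944} \approx 9.0$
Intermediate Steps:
$u{\left(k \right)} = 7$
$R = - \frac{61889}{30944}$ ($R = -2 + \frac{1}{-14876 - 16068} = -2 + \frac{1}{-30944} = -2 - \frac{1}{30944} = - \frac{61889}{30944} \approx -2.0$)
$u{\left(215 \right)} - R = 7 - - \frac{61889}{30944} = 7 + \frac{61889}{30944} = \frac{278497}{30944}$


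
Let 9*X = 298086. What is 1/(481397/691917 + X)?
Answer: 230639/7639077905 ≈ 3.0192e-5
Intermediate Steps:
X = 99362/3 (X = (⅑)*298086 = 99362/3 ≈ 33121.)
1/(481397/691917 + X) = 1/(481397/691917 + 99362/3) = 1/(7639077905/230639) = 230639/7639077905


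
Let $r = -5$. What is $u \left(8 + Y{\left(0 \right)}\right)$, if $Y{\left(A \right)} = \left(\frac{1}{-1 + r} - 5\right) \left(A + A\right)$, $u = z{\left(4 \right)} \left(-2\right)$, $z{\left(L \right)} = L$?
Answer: $-64$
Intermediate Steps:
$u = -8$ ($u = 4 \left(-2\right) = -8$)
$Y{\left(A \right)} = - \frac{31 A}{3}$ ($Y{\left(A \right)} = \left(\frac{1}{-1 - 5} - 5\right) \left(A + A\right) = \left(\frac{1}{-6} - 5\right) 2 A = \left(- \frac{1}{6} - 5\right) 2 A = - \frac{31 \cdot 2 A}{6} = - \frac{31 A}{3}$)
$u \left(8 + Y{\left(0 \right)}\right) = - 8 \left(8 - 0\right) = - 8 \left(8 + 0\right) = \left(-8\right) 8 = -64$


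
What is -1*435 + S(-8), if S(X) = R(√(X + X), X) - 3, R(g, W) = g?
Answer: -438 + 4*I ≈ -438.0 + 4.0*I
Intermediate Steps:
S(X) = -3 + √2*√X (S(X) = √(X + X) - 3 = √(2*X) - 3 = √2*√X - 3 = -3 + √2*√X)
-1*435 + S(-8) = -1*435 + (-3 + √2*√(-8)) = -435 + (-3 + √2*(2*I*√2)) = -435 + (-3 + 4*I) = -438 + 4*I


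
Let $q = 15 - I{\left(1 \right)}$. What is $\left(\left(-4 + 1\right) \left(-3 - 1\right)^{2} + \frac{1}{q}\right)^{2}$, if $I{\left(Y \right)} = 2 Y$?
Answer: $\frac{388129}{169} \approx 2296.6$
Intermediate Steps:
$q = 13$ ($q = 15 - 2 \cdot 1 = 15 - 2 = 13$)
$\left(\left(-4 + 1\right) \left(-3 - 1\right)^{2} + \frac{1}{q}\right)^{2} = \left(\left(-4 + 1\right) \left(-3 - 1\right)^{2} + \frac{1}{13}\right)^{2} = \left(- 3 \left(-4\right)^{2} + \frac{1}{13}\right)^{2} = \left(\left(-3\right) 16 + \frac{1}{13}\right)^{2} = \left(-48 + \frac{1}{13}\right)^{2} = \left(- \frac{623}{13}\right)^{2} = \frac{388129}{169}$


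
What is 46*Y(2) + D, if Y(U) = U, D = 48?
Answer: 140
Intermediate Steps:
46*Y(2) + D = 46*2 + 48 = 92 + 48 = 140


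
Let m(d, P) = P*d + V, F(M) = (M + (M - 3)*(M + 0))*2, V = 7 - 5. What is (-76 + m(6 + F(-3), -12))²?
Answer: 256036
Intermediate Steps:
V = 2
F(M) = 2*M + 2*M*(-3 + M) (F(M) = (M + (-3 + M)*M)*2 = (M + M*(-3 + M))*2 = 2*M + 2*M*(-3 + M))
m(d, P) = 2 + P*d (m(d, P) = P*d + 2 = 2 + P*d)
(-76 + m(6 + F(-3), -12))² = (-76 + (2 - 12*(6 + 2*(-3)*(-2 - 3))))² = (-76 + (2 - 12*(6 + 2*(-3)*(-5))))² = (-76 + (2 - 12*(6 + 30)))² = (-76 + (2 - 12*36))² = (-76 + (2 - 432))² = (-76 - 430)² = (-506)² = 256036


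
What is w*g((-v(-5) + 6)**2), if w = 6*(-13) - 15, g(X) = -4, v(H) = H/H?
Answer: 372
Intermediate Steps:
v(H) = 1
w = -93 (w = -78 - 15 = -93)
w*g((-v(-5) + 6)**2) = -93*(-4) = 372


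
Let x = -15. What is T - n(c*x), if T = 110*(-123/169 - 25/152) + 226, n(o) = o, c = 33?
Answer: 7999869/12844 ≈ 622.85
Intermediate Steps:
T = 1642089/12844 (T = 110*(-123*1/169 - 25*1/152) + 226 = 110*(-123/169 - 25/152) + 226 = 110*(-22921/25688) + 226 = -1260655/12844 + 226 = 1642089/12844 ≈ 127.85)
T - n(c*x) = 1642089/12844 - 33*(-15) = 1642089/12844 - 1*(-495) = 1642089/12844 + 495 = 7999869/12844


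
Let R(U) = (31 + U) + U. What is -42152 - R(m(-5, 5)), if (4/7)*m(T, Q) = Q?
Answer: -84401/2 ≈ -42201.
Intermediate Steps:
m(T, Q) = 7*Q/4
R(U) = 31 + 2*U
-42152 - R(m(-5, 5)) = -42152 - (31 + 2*((7/4)*5)) = -42152 - (31 + 2*(35/4)) = -42152 - (31 + 35/2) = -42152 - 1*97/2 = -42152 - 97/2 = -84401/2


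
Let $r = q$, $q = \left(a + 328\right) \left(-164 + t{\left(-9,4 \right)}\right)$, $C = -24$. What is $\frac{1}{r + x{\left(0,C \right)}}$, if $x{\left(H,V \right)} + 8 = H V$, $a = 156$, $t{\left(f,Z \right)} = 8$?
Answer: $- \frac{1}{75512} \approx -1.3243 \cdot 10^{-5}$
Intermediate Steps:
$q = -75504$ ($q = \left(156 + 328\right) \left(-164 + 8\right) = 484 \left(-156\right) = -75504$)
$x{\left(H,V \right)} = -8 + H V$
$r = -75504$
$\frac{1}{r + x{\left(0,C \right)}} = \frac{1}{-75504 + \left(-8 + 0 \left(-24\right)\right)} = \frac{1}{-75504 + \left(-8 + 0\right)} = \frac{1}{-75504 - 8} = \frac{1}{-75512} = - \frac{1}{75512}$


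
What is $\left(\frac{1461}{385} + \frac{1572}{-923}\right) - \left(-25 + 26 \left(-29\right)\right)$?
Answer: $\frac{277564828}{355355} \approx 781.09$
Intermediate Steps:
$\left(\frac{1461}{385} + \frac{1572}{-923}\right) - \left(-25 + 26 \left(-29\right)\right) = \left(1461 \cdot \frac{1}{385} + 1572 \left(- \frac{1}{923}\right)\right) - \left(-25 - 754\right) = \left(\frac{1461}{385} - \frac{1572}{923}\right) - -779 = \frac{743283}{355355} + 779 = \frac{277564828}{355355}$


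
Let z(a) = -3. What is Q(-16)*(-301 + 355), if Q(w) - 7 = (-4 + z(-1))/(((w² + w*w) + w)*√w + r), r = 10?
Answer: 371984697/984089 + 187488*I/984089 ≈ 378.0 + 0.19052*I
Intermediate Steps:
Q(w) = 7 - 7/(10 + √w*(w + 2*w²)) (Q(w) = 7 + (-4 - 3)/(((w² + w*w) + w)*√w + 10) = 7 - 7/(((w² + w²) + w)*√w + 10) = 7 - 7/((2*w² + w)*√w + 10) = 7 - 7/((w + 2*w²)*√w + 10) = 7 - 7/(√w*(w + 2*w²) + 10) = 7 - 7/(10 + √w*(w + 2*w²)))
Q(-16)*(-301 + 355) = (7*(9 + (-16)^(3/2) + 2*(-16)^(5/2))/(10 + (-16)^(3/2) + 2*(-16)^(5/2)))*(-301 + 355) = (7*(9 - 64*I + 2*(1024*I))/(10 - 64*I + 2*(1024*I)))*54 = (7*(9 - 64*I + 2048*I)/(10 - 64*I + 2048*I))*54 = (7*(9 + 1984*I)/(10 + 1984*I))*54 = (7*((10 - 1984*I)/3936356)*(9 + 1984*I))*54 = (7*(9 + 1984*I)*(10 - 1984*I)/3936356)*54 = 189*(9 + 1984*I)*(10 - 1984*I)/1968178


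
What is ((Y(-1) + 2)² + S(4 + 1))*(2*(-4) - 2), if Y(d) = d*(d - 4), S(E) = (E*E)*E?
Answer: -1740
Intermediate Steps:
S(E) = E³ (S(E) = E²*E = E³)
Y(d) = d*(-4 + d)
((Y(-1) + 2)² + S(4 + 1))*(2*(-4) - 2) = ((-(-4 - 1) + 2)² + (4 + 1)³)*(2*(-4) - 2) = ((-1*(-5) + 2)² + 5³)*(-8 - 2) = ((5 + 2)² + 125)*(-10) = (7² + 125)*(-10) = (49 + 125)*(-10) = 174*(-10) = -1740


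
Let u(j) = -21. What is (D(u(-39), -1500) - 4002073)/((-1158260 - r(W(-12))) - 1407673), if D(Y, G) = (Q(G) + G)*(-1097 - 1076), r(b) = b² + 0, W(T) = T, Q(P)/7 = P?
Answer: -22073927/2566077 ≈ -8.6022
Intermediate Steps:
Q(P) = 7*P
r(b) = b²
D(Y, G) = -17384*G (D(Y, G) = (7*G + G)*(-1097 - 1076) = (8*G)*(-2173) = -17384*G)
(D(u(-39), -1500) - 4002073)/((-1158260 - r(W(-12))) - 1407673) = (-17384*(-1500) - 4002073)/((-1158260 - 1*(-12)²) - 1407673) = (26076000 - 4002073)/((-1158260 - 1*144) - 1407673) = 22073927/((-1158260 - 144) - 1407673) = 22073927/(-1158404 - 1407673) = 22073927/(-2566077) = 22073927*(-1/2566077) = -22073927/2566077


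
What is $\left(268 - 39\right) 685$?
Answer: $156865$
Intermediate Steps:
$\left(268 - 39\right) 685 = 229 \cdot 685 = 156865$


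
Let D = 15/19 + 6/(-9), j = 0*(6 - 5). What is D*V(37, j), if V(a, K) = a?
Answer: 259/57 ≈ 4.5439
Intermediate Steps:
j = 0 (j = 0*1 = 0)
D = 7/57 (D = 15*(1/19) + 6*(-1/9) = 15/19 - 2/3 = 7/57 ≈ 0.12281)
D*V(37, j) = (7/57)*37 = 259/57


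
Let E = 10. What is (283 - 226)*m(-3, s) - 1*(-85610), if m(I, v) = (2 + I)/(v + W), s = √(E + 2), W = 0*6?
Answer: 85610 - 19*√3/2 ≈ 85594.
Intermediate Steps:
W = 0
s = 2*√3 (s = √(10 + 2) = √12 = 2*√3 ≈ 3.4641)
m(I, v) = (2 + I)/v (m(I, v) = (2 + I)/(v + 0) = (2 + I)/v)
(283 - 226)*m(-3, s) - 1*(-85610) = (283 - 226)*((2 - 3)/((2*√3))) - 1*(-85610) = 57*((√3/6)*(-1)) + 85610 = 57*(-√3/6) + 85610 = -19*√3/2 + 85610 = 85610 - 19*√3/2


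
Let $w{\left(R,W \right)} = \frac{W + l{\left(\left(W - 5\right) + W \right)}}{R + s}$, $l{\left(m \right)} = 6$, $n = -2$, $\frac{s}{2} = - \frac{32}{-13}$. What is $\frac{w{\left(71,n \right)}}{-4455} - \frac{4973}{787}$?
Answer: $- \frac{21866744629}{3460505895} \approx -6.3189$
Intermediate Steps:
$s = \frac{64}{13}$ ($s = 2 \left(- \frac{32}{-13}\right) = 2 \left(\left(-32\right) \left(- \frac{1}{13}\right)\right) = 2 \cdot \frac{32}{13} = \frac{64}{13} \approx 4.9231$)
$w{\left(R,W \right)} = \frac{6 + W}{\frac{64}{13} + R}$ ($w{\left(R,W \right)} = \frac{W + 6}{R + \frac{64}{13}} = \frac{6 + W}{\frac{64}{13} + R}$)
$\frac{w{\left(71,n \right)}}{-4455} - \frac{4973}{787} = \frac{13 \frac{1}{64 + 13 \cdot 71} \left(6 - 2\right)}{-4455} - \frac{4973}{787} = 13 \frac{1}{64 + 923} \cdot 4 \left(- \frac{1}{4455}\right) - \frac{4973}{787} = 13 \cdot \frac{1}{987} \cdot 4 \left(- \frac{1}{4455}\right) - \frac{4973}{787} = \frac{52}{987} \left(- \frac{1}{4455}\right) - \frac{4973}{787} = - \frac{52}{4397085} - \frac{4973}{787} = - \frac{21866744629}{3460505895}$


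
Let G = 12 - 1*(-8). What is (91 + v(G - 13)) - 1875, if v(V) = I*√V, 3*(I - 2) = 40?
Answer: -1784 + 46*√7/3 ≈ -1743.4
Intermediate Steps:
G = 20 (G = 12 + 8 = 20)
I = 46/3 (I = 2 + (⅓)*40 = 2 + 40/3 = 46/3 ≈ 15.333)
v(V) = 46*√V/3
(91 + v(G - 13)) - 1875 = (91 + 46*√(20 - 13)/3) - 1875 = (91 + 46*√7/3) - 1875 = -1784 + 46*√7/3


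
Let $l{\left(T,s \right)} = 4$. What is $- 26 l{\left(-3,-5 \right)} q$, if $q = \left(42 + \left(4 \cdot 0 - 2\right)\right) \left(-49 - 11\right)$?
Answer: $249600$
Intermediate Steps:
$q = -2400$ ($q = \left(42 + \left(0 - 2\right)\right) \left(-60\right) = \left(42 - 2\right) \left(-60\right) = 40 \left(-60\right) = -2400$)
$- 26 l{\left(-3,-5 \right)} q = \left(-26\right) 4 \left(-2400\right) = \left(-104\right) \left(-2400\right) = 249600$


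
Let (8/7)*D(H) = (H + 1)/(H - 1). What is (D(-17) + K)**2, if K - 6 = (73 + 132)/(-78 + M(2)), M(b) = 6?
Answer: 80089/5184 ≈ 15.449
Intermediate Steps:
K = 227/72 (K = 6 + (73 + 132)/(-78 + 6) = 6 + 205/(-72) = 6 + 205*(-1/72) = 6 - 205/72 = 227/72 ≈ 3.1528)
D(H) = 7*(1 + H)/(8*(-1 + H)) (D(H) = 7*((H + 1)/(H - 1))/8 = 7*((1 + H)/(-1 + H))/8 = 7*(1 + H)/(8*(-1 + H)))
(D(-17) + K)**2 = (7*(1 - 17)/(8*(-1 - 17)) + 227/72)**2 = ((7/8)*(-16)/(-18) + 227/72)**2 = ((7/8)*(-1/18)*(-16) + 227/72)**2 = (7/9 + 227/72)**2 = (283/72)**2 = 80089/5184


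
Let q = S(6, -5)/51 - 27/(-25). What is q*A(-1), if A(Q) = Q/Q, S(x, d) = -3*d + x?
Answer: 634/425 ≈ 1.4918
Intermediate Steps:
S(x, d) = x - 3*d
A(Q) = 1
q = 634/425 (q = (6 - 3*(-5))/51 - 27/(-25) = (6 + 15)*(1/51) - 27*(-1/25) = 21*(1/51) + 27/25 = 7/17 + 27/25 = 634/425 ≈ 1.4918)
q*A(-1) = (634/425)*1 = 634/425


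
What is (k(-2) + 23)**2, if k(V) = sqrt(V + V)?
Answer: 525 + 92*I ≈ 525.0 + 92.0*I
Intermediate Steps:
k(V) = sqrt(2)*sqrt(V) (k(V) = sqrt(2*V) = sqrt(2)*sqrt(V))
(k(-2) + 23)**2 = (sqrt(2)*sqrt(-2) + 23)**2 = (sqrt(2)*(I*sqrt(2)) + 23)**2 = (2*I + 23)**2 = (23 + 2*I)**2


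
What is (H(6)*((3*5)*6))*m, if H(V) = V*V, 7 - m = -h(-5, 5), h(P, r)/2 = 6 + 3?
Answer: 81000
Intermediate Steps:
h(P, r) = 18 (h(P, r) = 2*(6 + 3) = 2*9 = 18)
m = 25 (m = 7 - (-1)*18 = 7 - 1*(-18) = 7 + 18 = 25)
H(V) = V²
(H(6)*((3*5)*6))*m = (6²*((3*5)*6))*25 = (36*(15*6))*25 = (36*90)*25 = 3240*25 = 81000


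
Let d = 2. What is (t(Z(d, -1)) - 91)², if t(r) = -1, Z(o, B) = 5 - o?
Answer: 8464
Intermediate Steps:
(t(Z(d, -1)) - 91)² = (-1 - 91)² = (-92)² = 8464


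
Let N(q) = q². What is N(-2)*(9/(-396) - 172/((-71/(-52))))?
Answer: -393607/781 ≈ -503.98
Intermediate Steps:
N(-2)*(9/(-396) - 172/((-71/(-52)))) = (-2)²*(9/(-396) - 172/((-71/(-52)))) = 4*(9*(-1/396) - 172/((-71*(-1/52)))) = 4*(-1/44 - 172/71/52) = 4*(-1/44 - 172*52/71) = 4*(-1/44 - 8944/71) = 4*(-393607/3124) = -393607/781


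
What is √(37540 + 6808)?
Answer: 2*√11087 ≈ 210.59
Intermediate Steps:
√(37540 + 6808) = √44348 = 2*√11087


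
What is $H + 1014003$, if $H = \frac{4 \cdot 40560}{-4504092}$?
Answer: $\frac{380596886503}{375341} \approx 1.014 \cdot 10^{6}$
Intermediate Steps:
$H = - \frac{13520}{375341}$ ($H = 162240 \left(- \frac{1}{4504092}\right) = - \frac{13520}{375341} \approx -0.036021$)
$H + 1014003 = - \frac{13520}{375341} + 1014003 = \frac{380596886503}{375341}$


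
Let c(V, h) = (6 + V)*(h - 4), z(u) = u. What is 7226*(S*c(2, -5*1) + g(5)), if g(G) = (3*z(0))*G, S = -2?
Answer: 1040544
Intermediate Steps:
c(V, h) = (-4 + h)*(6 + V) (c(V, h) = (6 + V)*(-4 + h) = (-4 + h)*(6 + V))
g(G) = 0 (g(G) = (3*0)*G = 0*G = 0)
7226*(S*c(2, -5*1) + g(5)) = 7226*(-2*(-24 - 4*2 + 6*(-5*1) + 2*(-5*1)) + 0) = 7226*(-2*(-24 - 8 + 6*(-5) + 2*(-5)) + 0) = 7226*(-2*(-24 - 8 - 30 - 10) + 0) = 7226*(-2*(-72) + 0) = 7226*(144 + 0) = 7226*144 = 1040544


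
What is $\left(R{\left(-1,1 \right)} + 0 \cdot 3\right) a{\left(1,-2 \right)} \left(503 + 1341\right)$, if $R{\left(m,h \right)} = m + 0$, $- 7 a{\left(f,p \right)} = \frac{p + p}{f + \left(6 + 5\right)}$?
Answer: $- \frac{1844}{21} \approx -87.81$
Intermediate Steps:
$a{\left(f,p \right)} = - \frac{2 p}{7 \left(11 + f\right)}$ ($a{\left(f,p \right)} = - \frac{\left(p + p\right) \frac{1}{f + \left(6 + 5\right)}}{7} = - \frac{2 p \frac{1}{f + 11}}{7} = - \frac{2 p \frac{1}{11 + f}}{7} = - \frac{2 p}{7 \left(11 + f\right)}$)
$R{\left(m,h \right)} = m$
$\left(R{\left(-1,1 \right)} + 0 \cdot 3\right) a{\left(1,-2 \right)} \left(503 + 1341\right) = \left(-1 + 0 \cdot 3\right) \left(\left(-2\right) \left(-2\right) \frac{1}{77 + 7 \cdot 1}\right) \left(503 + 1341\right) = \left(-1 + 0\right) \left(\left(-2\right) \left(-2\right) \frac{1}{77 + 7}\right) 1844 = - \frac{\left(-2\right) \left(-2\right)}{84} \cdot 1844 = \left(-1\right) \frac{1}{21} \cdot 1844 = \left(- \frac{1}{21}\right) 1844 = - \frac{1844}{21}$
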